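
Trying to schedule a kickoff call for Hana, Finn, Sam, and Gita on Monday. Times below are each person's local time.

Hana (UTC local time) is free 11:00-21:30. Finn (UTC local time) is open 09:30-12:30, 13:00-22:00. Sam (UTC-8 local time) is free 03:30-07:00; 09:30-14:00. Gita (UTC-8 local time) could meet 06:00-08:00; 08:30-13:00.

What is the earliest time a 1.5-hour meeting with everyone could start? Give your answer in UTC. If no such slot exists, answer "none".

Hana in UTC: 11:00-21:30.
Finn in UTC: 09:30-12:30, 13:00-22:00.
Sam in UTC: 11:30-15:00, 17:30-22:00 (add 8h to convert from UTC-8).
Gita in UTC: 14:00-16:00, 16:30-21:00 (add 8h to convert from UTC-8).
Hana ∩ Finn: 11:00-12:30, 13:00-21:30.
Hana ∩ Finn ∩ Sam: 11:30-12:30, 13:00-15:00, 17:30-21:30.
Hana ∩ Finn ∩ Sam ∩ Gita: 14:00-15:00, 17:30-21:00.
The first common window of at least 90 minutes is 17:30-21:00, so the earliest start is 17:30.

17:30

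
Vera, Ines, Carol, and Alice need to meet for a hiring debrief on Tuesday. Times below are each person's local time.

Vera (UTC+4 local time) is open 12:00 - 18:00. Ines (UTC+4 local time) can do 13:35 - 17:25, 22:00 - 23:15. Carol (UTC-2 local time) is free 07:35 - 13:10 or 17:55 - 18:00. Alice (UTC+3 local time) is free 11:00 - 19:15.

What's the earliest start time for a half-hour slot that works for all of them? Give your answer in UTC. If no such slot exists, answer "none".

Vera in UTC: 08:00-14:00 (subtract 4h to convert from UTC+4).
Ines in UTC: 09:35-13:25, 18:00-19:15 (subtract 4h to convert from UTC+4).
Carol in UTC: 09:35-15:10, 19:55-20:00 (add 2h to convert from UTC-2).
Alice in UTC: 08:00-16:15 (subtract 3h to convert from UTC+3).
Vera ∩ Ines: 09:35-13:25.
Vera ∩ Ines ∩ Carol: 09:35-13:25.
Vera ∩ Ines ∩ Carol ∩ Alice: 09:35-13:25.
The first common window of at least 30 minutes is 09:35-13:25, so the earliest start is 09:35.

09:35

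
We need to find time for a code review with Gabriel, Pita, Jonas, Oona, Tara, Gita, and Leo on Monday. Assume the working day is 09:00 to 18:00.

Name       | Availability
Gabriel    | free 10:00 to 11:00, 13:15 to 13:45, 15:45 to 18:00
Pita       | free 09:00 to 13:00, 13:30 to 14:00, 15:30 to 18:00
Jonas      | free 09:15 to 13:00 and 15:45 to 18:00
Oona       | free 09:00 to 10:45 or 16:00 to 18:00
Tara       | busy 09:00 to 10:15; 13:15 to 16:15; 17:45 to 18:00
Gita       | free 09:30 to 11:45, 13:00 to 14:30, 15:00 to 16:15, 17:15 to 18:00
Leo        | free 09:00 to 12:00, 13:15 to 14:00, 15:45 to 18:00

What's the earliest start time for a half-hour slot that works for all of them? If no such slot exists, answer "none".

10:15

Gabriel free: 10:00-11:00, 13:15-13:45, 15:45-18:00.
Pita free: 09:00-13:00, 13:30-14:00, 15:30-18:00.
Jonas free: 09:15-13:00, 15:45-18:00.
Oona free: 09:00-10:45, 16:00-18:00.
Tara free: 10:15-13:15, 16:15-17:45 (invert busy blocks within the working day).
Gita free: 09:30-11:45, 13:00-14:30, 15:00-16:15, 17:15-18:00.
Leo free: 09:00-12:00, 13:15-14:00, 15:45-18:00.
Gabriel ∩ Pita: 10:00-11:00, 13:30-13:45, 15:45-18:00.
Gabriel ∩ Pita ∩ Jonas: 10:00-11:00, 15:45-18:00.
Gabriel ∩ Pita ∩ Jonas ∩ Oona: 10:00-10:45, 16:00-18:00.
Gabriel ∩ Pita ∩ Jonas ∩ Oona ∩ Tara: 10:15-10:45, 16:15-17:45.
Gabriel ∩ Pita ∩ Jonas ∩ Oona ∩ Tara ∩ Gita: 10:15-10:45, 17:15-17:45.
Gabriel ∩ Pita ∩ Jonas ∩ Oona ∩ Tara ∩ Gita ∩ Leo: 10:15-10:45, 17:15-17:45.
The first common window of at least 30 minutes is 10:15-10:45, so the earliest start is 10:15.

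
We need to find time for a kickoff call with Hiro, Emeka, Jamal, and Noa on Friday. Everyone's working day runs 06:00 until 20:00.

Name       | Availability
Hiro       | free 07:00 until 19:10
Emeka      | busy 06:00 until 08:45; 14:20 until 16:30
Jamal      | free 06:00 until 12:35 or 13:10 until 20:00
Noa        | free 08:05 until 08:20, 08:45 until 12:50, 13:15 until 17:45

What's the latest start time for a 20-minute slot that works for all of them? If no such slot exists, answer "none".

17:25

Hiro free: 07:00-19:10.
Emeka free: 08:45-14:20, 16:30-20:00 (invert busy blocks within the working day).
Jamal free: 06:00-12:35, 13:10-20:00.
Noa free: 08:05-08:20, 08:45-12:50, 13:15-17:45.
Hiro ∩ Emeka: 08:45-14:20, 16:30-19:10.
Hiro ∩ Emeka ∩ Jamal: 08:45-12:35, 13:10-14:20, 16:30-19:10.
Hiro ∩ Emeka ∩ Jamal ∩ Noa: 08:45-12:35, 13:15-14:20, 16:30-17:45.
The last common window of at least 20 minutes is 16:30-17:45; a 20-minute meeting can start as late as 17:25 and still end by 17:45.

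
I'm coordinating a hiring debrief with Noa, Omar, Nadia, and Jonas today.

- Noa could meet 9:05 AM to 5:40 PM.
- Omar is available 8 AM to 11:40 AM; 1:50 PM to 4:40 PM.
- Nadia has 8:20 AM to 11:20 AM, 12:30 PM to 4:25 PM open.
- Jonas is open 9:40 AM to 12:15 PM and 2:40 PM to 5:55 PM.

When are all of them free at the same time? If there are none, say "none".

09:40-11:20, 14:40-16:25

Noa ∩ Omar: 09:05-11:40, 13:50-16:40.
Noa ∩ Omar ∩ Nadia: 09:05-11:20, 13:50-16:25.
Noa ∩ Omar ∩ Nadia ∩ Jonas: 09:40-11:20, 14:40-16:25.
So the common availability across everyone is 09:40-11:20, 14:40-16:25.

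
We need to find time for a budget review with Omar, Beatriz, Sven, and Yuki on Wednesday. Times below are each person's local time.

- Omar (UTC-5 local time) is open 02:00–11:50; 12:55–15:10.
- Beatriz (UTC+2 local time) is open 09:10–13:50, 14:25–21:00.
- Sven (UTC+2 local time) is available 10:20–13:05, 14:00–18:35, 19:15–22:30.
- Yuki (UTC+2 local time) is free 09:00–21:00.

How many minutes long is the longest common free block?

Omar in UTC: 07:00-16:50, 17:55-20:10 (add 5h to convert from UTC-5).
Beatriz in UTC: 07:10-11:50, 12:25-19:00 (subtract 2h to convert from UTC+2).
Sven in UTC: 08:20-11:05, 12:00-16:35, 17:15-20:30 (subtract 2h to convert from UTC+2).
Yuki in UTC: 07:00-19:00 (subtract 2h to convert from UTC+2).
Omar ∩ Beatriz: 07:10-11:50, 12:25-16:50, 17:55-19:00.
Omar ∩ Beatriz ∩ Sven: 08:20-11:05, 12:25-16:35, 17:55-19:00.
Omar ∩ Beatriz ∩ Sven ∩ Yuki: 08:20-11:05, 12:25-16:35, 17:55-19:00.
The longest is 12:25-16:35 at 250 minutes.

250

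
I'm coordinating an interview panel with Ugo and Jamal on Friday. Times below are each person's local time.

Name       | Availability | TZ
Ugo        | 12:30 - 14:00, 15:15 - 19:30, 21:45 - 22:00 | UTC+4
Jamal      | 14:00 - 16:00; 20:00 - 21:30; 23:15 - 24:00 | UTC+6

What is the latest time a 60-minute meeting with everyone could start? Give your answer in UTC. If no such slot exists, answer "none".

Ugo in UTC: 08:30-10:00, 11:15-15:30, 17:45-18:00 (subtract 4h to convert from UTC+4).
Jamal in UTC: 08:00-10:00, 14:00-15:30, 17:15-18:00 (subtract 6h to convert from UTC+6).
Ugo ∩ Jamal: 08:30-10:00, 14:00-15:30, 17:45-18:00.
So the common availability across everyone is 08:30-10:00, 14:00-15:30, 17:45-18:00.
The last common window of at least 60 minutes is 14:00-15:30; a 60-minute meeting can start as late as 14:30 and still end by 15:30.

14:30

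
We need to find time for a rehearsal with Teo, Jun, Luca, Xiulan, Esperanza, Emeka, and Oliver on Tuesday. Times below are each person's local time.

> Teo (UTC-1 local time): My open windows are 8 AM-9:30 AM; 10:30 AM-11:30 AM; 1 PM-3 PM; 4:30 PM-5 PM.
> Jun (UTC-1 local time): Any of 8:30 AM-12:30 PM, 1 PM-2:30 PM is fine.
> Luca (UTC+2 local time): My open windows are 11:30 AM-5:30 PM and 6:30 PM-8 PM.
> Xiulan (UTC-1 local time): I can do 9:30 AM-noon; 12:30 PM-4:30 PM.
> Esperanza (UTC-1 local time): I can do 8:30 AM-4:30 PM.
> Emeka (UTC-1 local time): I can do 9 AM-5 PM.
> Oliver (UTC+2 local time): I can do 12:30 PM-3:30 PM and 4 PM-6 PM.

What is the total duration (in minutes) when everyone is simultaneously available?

Teo in UTC: 09:00-10:30, 11:30-12:30, 14:00-16:00, 17:30-18:00 (add 1h to convert from UTC-1).
Jun in UTC: 09:30-13:30, 14:00-15:30 (add 1h to convert from UTC-1).
Luca in UTC: 09:30-15:30, 16:30-18:00 (subtract 2h to convert from UTC+2).
Xiulan in UTC: 10:30-13:00, 13:30-17:30 (add 1h to convert from UTC-1).
Esperanza in UTC: 09:30-17:30 (add 1h to convert from UTC-1).
Emeka in UTC: 10:00-18:00 (add 1h to convert from UTC-1).
Oliver in UTC: 10:30-13:30, 14:00-16:00 (subtract 2h to convert from UTC+2).
Teo ∩ Jun: 09:30-10:30, 11:30-12:30, 14:00-15:30.
Teo ∩ Jun ∩ Luca: 09:30-10:30, 11:30-12:30, 14:00-15:30.
Teo ∩ Jun ∩ Luca ∩ Xiulan: 11:30-12:30, 14:00-15:30.
Teo ∩ Jun ∩ Luca ∩ Xiulan ∩ Esperanza: 11:30-12:30, 14:00-15:30.
Teo ∩ Jun ∩ Luca ∩ Xiulan ∩ Esperanza ∩ Emeka: 11:30-12:30, 14:00-15:30.
Teo ∩ Jun ∩ Luca ∩ Xiulan ∩ Esperanza ∩ Emeka ∩ Oliver: 11:30-12:30, 14:00-15:30.
Summing the common windows: 60 + 90 = 150 minutes.

150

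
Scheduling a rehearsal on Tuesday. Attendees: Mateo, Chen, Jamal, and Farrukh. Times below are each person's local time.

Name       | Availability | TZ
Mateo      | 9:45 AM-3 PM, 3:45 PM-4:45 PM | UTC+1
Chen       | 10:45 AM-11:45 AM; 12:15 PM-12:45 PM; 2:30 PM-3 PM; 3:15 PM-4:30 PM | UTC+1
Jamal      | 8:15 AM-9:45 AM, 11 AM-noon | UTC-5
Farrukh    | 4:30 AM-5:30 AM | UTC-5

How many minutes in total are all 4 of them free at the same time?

Mateo in UTC: 08:45-14:00, 14:45-15:45 (subtract 1h to convert from UTC+1).
Chen in UTC: 09:45-10:45, 11:15-11:45, 13:30-14:00, 14:15-15:30 (subtract 1h to convert from UTC+1).
Jamal in UTC: 13:15-14:45, 16:00-17:00 (add 5h to convert from UTC-5).
Farrukh in UTC: 09:30-10:30 (add 5h to convert from UTC-5).
Mateo ∩ Chen: 09:45-10:45, 11:15-11:45, 13:30-14:00, 14:45-15:30.
Mateo ∩ Chen ∩ Jamal: 13:30-14:00.
Mateo ∩ Chen ∩ Jamal ∩ Farrukh: ∅.
There is no time when everyone is free.
There is no common window, so the total is 0 minutes.

0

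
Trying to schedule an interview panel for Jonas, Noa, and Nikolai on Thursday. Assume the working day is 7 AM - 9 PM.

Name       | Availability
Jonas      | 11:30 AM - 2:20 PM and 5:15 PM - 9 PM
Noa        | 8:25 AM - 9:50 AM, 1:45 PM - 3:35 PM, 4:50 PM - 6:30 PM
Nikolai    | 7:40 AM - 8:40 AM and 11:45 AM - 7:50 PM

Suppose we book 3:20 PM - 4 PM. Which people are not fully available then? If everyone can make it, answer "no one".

Jonas: not fully free for 15:20-16:00. Noa: not fully free for 15:20-16:00. Nikolai: free for 15:20-16:00.

Jonas, Noa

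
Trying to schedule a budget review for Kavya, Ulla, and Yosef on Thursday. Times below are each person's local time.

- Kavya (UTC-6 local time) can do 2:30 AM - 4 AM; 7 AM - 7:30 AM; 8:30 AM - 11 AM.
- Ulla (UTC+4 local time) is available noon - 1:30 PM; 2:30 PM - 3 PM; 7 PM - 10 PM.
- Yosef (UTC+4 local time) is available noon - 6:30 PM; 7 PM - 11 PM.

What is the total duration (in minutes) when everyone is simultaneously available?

180

Kavya in UTC: 08:30-10:00, 13:00-13:30, 14:30-17:00 (add 6h to convert from UTC-6).
Ulla in UTC: 08:00-09:30, 10:30-11:00, 15:00-18:00 (subtract 4h to convert from UTC+4).
Yosef in UTC: 08:00-14:30, 15:00-19:00 (subtract 4h to convert from UTC+4).
Kavya ∩ Ulla: 08:30-09:30, 15:00-17:00.
Kavya ∩ Ulla ∩ Yosef: 08:30-09:30, 15:00-17:00.
Summing the common windows: 60 + 120 = 180 minutes.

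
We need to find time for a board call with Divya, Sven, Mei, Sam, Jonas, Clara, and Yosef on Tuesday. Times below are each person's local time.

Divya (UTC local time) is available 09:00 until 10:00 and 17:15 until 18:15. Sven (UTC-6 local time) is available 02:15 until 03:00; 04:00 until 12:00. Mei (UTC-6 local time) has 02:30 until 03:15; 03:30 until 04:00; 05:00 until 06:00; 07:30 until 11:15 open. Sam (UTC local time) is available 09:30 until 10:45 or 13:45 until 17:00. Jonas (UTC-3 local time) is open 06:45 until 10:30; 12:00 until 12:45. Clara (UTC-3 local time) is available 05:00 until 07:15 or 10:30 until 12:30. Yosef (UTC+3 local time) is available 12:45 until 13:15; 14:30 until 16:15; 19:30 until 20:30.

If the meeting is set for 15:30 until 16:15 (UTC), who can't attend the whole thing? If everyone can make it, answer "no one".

Divya in UTC: 09:00-10:00, 17:15-18:15.
Sven in UTC: 08:15-09:00, 10:00-18:00 (add 6h to convert from UTC-6).
Mei in UTC: 08:30-09:15, 09:30-10:00, 11:00-12:00, 13:30-17:15 (add 6h to convert from UTC-6).
Sam in UTC: 09:30-10:45, 13:45-17:00.
Jonas in UTC: 09:45-13:30, 15:00-15:45 (add 3h to convert from UTC-3).
Clara in UTC: 08:00-10:15, 13:30-15:30 (add 3h to convert from UTC-3).
Yosef in UTC: 09:45-10:15, 11:30-13:15, 16:30-17:30 (subtract 3h to convert from UTC+3).
Divya: not fully free for 15:30-16:15. Sven: free for 15:30-16:15. Mei: free for 15:30-16:15. Sam: free for 15:30-16:15. Jonas: not fully free for 15:30-16:15. Clara: not fully free for 15:30-16:15. Yosef: not fully free for 15:30-16:15.

Clara, Divya, Jonas, Yosef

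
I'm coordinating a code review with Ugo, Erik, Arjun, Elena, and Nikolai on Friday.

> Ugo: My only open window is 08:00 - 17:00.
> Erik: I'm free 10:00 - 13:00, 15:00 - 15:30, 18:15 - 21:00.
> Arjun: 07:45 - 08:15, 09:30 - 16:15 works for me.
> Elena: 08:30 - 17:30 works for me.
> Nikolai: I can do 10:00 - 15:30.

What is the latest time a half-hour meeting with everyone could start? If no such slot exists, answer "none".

Ugo ∩ Erik: 10:00-13:00, 15:00-15:30.
Ugo ∩ Erik ∩ Arjun: 10:00-13:00, 15:00-15:30.
Ugo ∩ Erik ∩ Arjun ∩ Elena: 10:00-13:00, 15:00-15:30.
Ugo ∩ Erik ∩ Arjun ∩ Elena ∩ Nikolai: 10:00-13:00, 15:00-15:30.
Those are the intersection windows.
The last common window of at least 30 minutes is 15:00-15:30; a 30-minute meeting can start as late as 15:00 and still end by 15:30.

15:00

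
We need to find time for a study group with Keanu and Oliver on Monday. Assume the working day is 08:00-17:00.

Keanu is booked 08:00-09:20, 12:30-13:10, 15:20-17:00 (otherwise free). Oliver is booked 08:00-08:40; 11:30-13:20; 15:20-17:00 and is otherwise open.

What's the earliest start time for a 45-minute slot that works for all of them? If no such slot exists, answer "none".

Keanu free: 09:20-12:30, 13:10-15:20 (invert busy blocks within the working day).
Oliver free: 08:40-11:30, 13:20-15:20 (invert busy blocks within the working day).
Keanu ∩ Oliver: 09:20-11:30, 13:20-15:20.
So the common availability across everyone is 09:20-11:30, 13:20-15:20.
The first common window of at least 45 minutes is 09:20-11:30, so the earliest start is 09:20.

09:20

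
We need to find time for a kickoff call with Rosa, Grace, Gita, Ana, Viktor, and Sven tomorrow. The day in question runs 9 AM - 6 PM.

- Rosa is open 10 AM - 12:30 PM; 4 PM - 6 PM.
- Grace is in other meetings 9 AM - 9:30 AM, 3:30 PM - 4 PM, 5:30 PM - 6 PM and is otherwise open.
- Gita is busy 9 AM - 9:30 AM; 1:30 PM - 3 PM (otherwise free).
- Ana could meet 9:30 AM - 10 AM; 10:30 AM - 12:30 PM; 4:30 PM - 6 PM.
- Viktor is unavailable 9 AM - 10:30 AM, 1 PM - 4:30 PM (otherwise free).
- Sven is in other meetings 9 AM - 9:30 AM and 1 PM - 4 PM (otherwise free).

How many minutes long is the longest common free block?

120

Rosa free: 10:00-12:30, 16:00-18:00.
Grace free: 09:30-15:30, 16:00-17:30 (invert busy blocks within the working day).
Gita free: 09:30-13:30, 15:00-18:00 (invert busy blocks within the working day).
Ana free: 09:30-10:00, 10:30-12:30, 16:30-18:00.
Viktor free: 10:30-13:00, 16:30-18:00 (invert busy blocks within the working day).
Sven free: 09:30-13:00, 16:00-18:00 (invert busy blocks within the working day).
Rosa ∩ Grace: 10:00-12:30, 16:00-17:30.
Rosa ∩ Grace ∩ Gita: 10:00-12:30, 16:00-17:30.
Rosa ∩ Grace ∩ Gita ∩ Ana: 10:30-12:30, 16:30-17:30.
Rosa ∩ Grace ∩ Gita ∩ Ana ∩ Viktor: 10:30-12:30, 16:30-17:30.
Rosa ∩ Grace ∩ Gita ∩ Ana ∩ Viktor ∩ Sven: 10:30-12:30, 16:30-17:30.
The longest is 10:30-12:30 at 120 minutes.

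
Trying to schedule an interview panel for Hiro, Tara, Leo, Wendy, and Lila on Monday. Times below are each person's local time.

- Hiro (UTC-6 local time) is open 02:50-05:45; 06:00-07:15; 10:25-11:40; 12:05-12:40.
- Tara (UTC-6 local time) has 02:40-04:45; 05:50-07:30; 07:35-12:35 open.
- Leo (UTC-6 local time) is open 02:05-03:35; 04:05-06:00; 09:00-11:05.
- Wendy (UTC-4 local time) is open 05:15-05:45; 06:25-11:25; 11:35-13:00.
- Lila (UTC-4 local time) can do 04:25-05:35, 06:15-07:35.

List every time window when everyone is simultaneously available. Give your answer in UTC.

09:15-09:35, 10:25-10:45

Hiro in UTC: 08:50-11:45, 12:00-13:15, 16:25-17:40, 18:05-18:40 (add 6h to convert from UTC-6).
Tara in UTC: 08:40-10:45, 11:50-13:30, 13:35-18:35 (add 6h to convert from UTC-6).
Leo in UTC: 08:05-09:35, 10:05-12:00, 15:00-17:05 (add 6h to convert from UTC-6).
Wendy in UTC: 09:15-09:45, 10:25-15:25, 15:35-17:00 (add 4h to convert from UTC-4).
Lila in UTC: 08:25-09:35, 10:15-11:35 (add 4h to convert from UTC-4).
Hiro ∩ Tara: 08:50-10:45, 12:00-13:15, 16:25-17:40, 18:05-18:35.
Hiro ∩ Tara ∩ Leo: 08:50-09:35, 10:05-10:45, 16:25-17:05.
Hiro ∩ Tara ∩ Leo ∩ Wendy: 09:15-09:35, 10:25-10:45, 16:25-17:00.
Hiro ∩ Tara ∩ Leo ∩ Wendy ∩ Lila: 09:15-09:35, 10:25-10:45.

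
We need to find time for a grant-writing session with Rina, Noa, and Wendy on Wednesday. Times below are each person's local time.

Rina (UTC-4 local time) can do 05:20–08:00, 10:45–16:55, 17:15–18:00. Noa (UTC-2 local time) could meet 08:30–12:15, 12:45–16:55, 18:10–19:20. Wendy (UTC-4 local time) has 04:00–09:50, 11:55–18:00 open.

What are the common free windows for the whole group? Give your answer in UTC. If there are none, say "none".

Rina in UTC: 09:20-12:00, 14:45-20:55, 21:15-22:00 (add 4h to convert from UTC-4).
Noa in UTC: 10:30-14:15, 14:45-18:55, 20:10-21:20 (add 2h to convert from UTC-2).
Wendy in UTC: 08:00-13:50, 15:55-22:00 (add 4h to convert from UTC-4).
Rina ∩ Noa: 10:30-12:00, 14:45-18:55, 20:10-20:55, 21:15-21:20.
Rina ∩ Noa ∩ Wendy: 10:30-12:00, 15:55-18:55, 20:10-20:55, 21:15-21:20.
Those are the intersection windows.

10:30-12:00, 15:55-18:55, 20:10-20:55, 21:15-21:20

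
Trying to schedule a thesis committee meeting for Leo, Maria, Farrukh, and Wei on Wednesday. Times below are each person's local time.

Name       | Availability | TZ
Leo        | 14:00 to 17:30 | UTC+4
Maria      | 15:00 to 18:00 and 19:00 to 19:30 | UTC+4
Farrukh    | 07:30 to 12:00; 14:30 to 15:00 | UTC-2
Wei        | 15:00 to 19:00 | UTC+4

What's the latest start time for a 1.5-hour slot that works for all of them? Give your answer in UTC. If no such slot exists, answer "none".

12:00

Leo in UTC: 10:00-13:30 (subtract 4h to convert from UTC+4).
Maria in UTC: 11:00-14:00, 15:00-15:30 (subtract 4h to convert from UTC+4).
Farrukh in UTC: 09:30-14:00, 16:30-17:00 (add 2h to convert from UTC-2).
Wei in UTC: 11:00-15:00 (subtract 4h to convert from UTC+4).
Leo ∩ Maria: 11:00-13:30.
Leo ∩ Maria ∩ Farrukh: 11:00-13:30.
Leo ∩ Maria ∩ Farrukh ∩ Wei: 11:00-13:30.
The last common window of at least 90 minutes is 11:00-13:30; a 90-minute meeting can start as late as 12:00 and still end by 13:30.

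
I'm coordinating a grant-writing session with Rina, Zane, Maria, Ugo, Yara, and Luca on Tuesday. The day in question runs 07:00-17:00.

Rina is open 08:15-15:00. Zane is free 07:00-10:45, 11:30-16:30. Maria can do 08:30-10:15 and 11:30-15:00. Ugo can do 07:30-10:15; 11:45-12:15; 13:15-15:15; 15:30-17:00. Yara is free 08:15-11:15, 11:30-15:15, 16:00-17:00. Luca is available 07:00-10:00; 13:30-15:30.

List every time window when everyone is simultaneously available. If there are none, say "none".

Rina ∩ Zane: 08:15-10:45, 11:30-15:00.
Rina ∩ Zane ∩ Maria: 08:30-10:15, 11:30-15:00.
Rina ∩ Zane ∩ Maria ∩ Ugo: 08:30-10:15, 11:45-12:15, 13:15-15:00.
Rina ∩ Zane ∩ Maria ∩ Ugo ∩ Yara: 08:30-10:15, 11:45-12:15, 13:15-15:00.
Rina ∩ Zane ∩ Maria ∩ Ugo ∩ Yara ∩ Luca: 08:30-10:00, 13:30-15:00.

08:30-10:00, 13:30-15:00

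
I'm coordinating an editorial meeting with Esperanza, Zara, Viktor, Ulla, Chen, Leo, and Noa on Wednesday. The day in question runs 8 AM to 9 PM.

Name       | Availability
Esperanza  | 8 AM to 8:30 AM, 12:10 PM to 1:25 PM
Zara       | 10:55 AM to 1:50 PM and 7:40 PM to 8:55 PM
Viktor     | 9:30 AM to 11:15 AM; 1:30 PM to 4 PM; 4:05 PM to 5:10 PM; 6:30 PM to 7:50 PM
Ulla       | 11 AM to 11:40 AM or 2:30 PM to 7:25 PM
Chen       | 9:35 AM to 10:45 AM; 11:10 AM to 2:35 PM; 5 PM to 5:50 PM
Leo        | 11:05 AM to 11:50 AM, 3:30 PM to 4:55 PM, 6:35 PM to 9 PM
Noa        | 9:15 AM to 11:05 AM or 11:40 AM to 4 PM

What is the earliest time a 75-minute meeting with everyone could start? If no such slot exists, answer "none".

none

Esperanza ∩ Zara: 12:10-13:25.
Esperanza ∩ Zara ∩ Viktor: ∅.
Esperanza ∩ Zara ∩ Viktor ∩ Ulla: ∅.
Esperanza ∩ Zara ∩ Viktor ∩ Ulla ∩ Chen: ∅.
Esperanza ∩ Zara ∩ Viktor ∩ Ulla ∩ Chen ∩ Leo: ∅.
Esperanza ∩ Zara ∩ Viktor ∩ Ulla ∩ Chen ∩ Leo ∩ Noa: ∅.
There is no time when everyone is free.
No common window is at least 75 minutes long.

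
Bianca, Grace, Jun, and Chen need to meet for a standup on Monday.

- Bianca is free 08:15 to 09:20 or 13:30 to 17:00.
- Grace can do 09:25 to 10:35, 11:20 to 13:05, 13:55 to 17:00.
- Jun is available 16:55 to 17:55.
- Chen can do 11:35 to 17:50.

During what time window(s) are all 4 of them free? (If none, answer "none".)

16:55-17:00

Bianca ∩ Grace: 13:55-17:00.
Bianca ∩ Grace ∩ Jun: 16:55-17:00.
Bianca ∩ Grace ∩ Jun ∩ Chen: 16:55-17:00.
Those are the intersection windows.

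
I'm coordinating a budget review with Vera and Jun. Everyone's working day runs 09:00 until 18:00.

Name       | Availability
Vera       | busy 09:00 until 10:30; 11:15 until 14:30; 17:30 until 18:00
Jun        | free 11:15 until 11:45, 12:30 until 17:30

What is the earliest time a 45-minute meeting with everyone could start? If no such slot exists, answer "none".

14:30

Vera free: 10:30-11:15, 14:30-17:30 (invert busy blocks within the working day).
Jun free: 11:15-11:45, 12:30-17:30.
Vera ∩ Jun: 14:30-17:30.
The first common window of at least 45 minutes is 14:30-17:30, so the earliest start is 14:30.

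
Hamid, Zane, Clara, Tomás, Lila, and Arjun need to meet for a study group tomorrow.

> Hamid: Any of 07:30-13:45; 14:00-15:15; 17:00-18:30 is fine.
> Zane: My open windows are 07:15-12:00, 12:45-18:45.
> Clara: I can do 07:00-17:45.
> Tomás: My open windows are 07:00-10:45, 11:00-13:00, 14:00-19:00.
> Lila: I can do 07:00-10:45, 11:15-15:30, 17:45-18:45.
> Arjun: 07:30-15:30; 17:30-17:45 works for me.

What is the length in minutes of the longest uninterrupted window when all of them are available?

195

Hamid ∩ Zane: 07:30-12:00, 12:45-13:45, 14:00-15:15, 17:00-18:30.
Hamid ∩ Zane ∩ Clara: 07:30-12:00, 12:45-13:45, 14:00-15:15, 17:00-17:45.
Hamid ∩ Zane ∩ Clara ∩ Tomás: 07:30-10:45, 11:00-12:00, 12:45-13:00, 14:00-15:15, 17:00-17:45.
Hamid ∩ Zane ∩ Clara ∩ Tomás ∩ Lila: 07:30-10:45, 11:15-12:00, 12:45-13:00, 14:00-15:15.
Hamid ∩ Zane ∩ Clara ∩ Tomás ∩ Lila ∩ Arjun: 07:30-10:45, 11:15-12:00, 12:45-13:00, 14:00-15:15.
So the common availability across everyone is 07:30-10:45, 11:15-12:00, 12:45-13:00, 14:00-15:15.
The longest is 07:30-10:45 at 195 minutes.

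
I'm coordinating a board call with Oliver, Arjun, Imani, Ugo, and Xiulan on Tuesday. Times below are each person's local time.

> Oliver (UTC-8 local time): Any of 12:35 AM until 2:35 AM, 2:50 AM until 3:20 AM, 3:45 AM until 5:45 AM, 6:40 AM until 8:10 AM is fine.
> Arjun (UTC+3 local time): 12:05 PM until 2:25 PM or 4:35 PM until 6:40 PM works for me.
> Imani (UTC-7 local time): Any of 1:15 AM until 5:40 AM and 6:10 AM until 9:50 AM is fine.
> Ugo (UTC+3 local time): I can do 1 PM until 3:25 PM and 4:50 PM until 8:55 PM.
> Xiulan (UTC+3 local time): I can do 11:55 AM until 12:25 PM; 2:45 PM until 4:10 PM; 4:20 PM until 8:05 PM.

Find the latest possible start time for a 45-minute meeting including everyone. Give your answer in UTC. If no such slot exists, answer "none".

14:55

Oliver in UTC: 08:35-10:35, 10:50-11:20, 11:45-13:45, 14:40-16:10 (add 8h to convert from UTC-8).
Arjun in UTC: 09:05-11:25, 13:35-15:40 (subtract 3h to convert from UTC+3).
Imani in UTC: 08:15-12:40, 13:10-16:50 (add 7h to convert from UTC-7).
Ugo in UTC: 10:00-12:25, 13:50-17:55 (subtract 3h to convert from UTC+3).
Xiulan in UTC: 08:55-09:25, 11:45-13:10, 13:20-17:05 (subtract 3h to convert from UTC+3).
Oliver ∩ Arjun: 09:05-10:35, 10:50-11:20, 13:35-13:45, 14:40-15:40.
Oliver ∩ Arjun ∩ Imani: 09:05-10:35, 10:50-11:20, 13:35-13:45, 14:40-15:40.
Oliver ∩ Arjun ∩ Imani ∩ Ugo: 10:00-10:35, 10:50-11:20, 14:40-15:40.
Oliver ∩ Arjun ∩ Imani ∩ Ugo ∩ Xiulan: 14:40-15:40.
The last common window of at least 45 minutes is 14:40-15:40; a 45-minute meeting can start as late as 14:55 and still end by 15:40.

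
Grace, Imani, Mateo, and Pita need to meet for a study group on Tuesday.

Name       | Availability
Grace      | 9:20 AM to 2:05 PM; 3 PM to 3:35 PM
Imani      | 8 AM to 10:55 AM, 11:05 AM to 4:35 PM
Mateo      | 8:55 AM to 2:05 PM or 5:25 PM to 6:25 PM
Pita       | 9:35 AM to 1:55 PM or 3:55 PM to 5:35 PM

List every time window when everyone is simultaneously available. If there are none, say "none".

09:35-10:55, 11:05-13:55

Grace ∩ Imani: 09:20-10:55, 11:05-14:05, 15:00-15:35.
Grace ∩ Imani ∩ Mateo: 09:20-10:55, 11:05-14:05.
Grace ∩ Imani ∩ Mateo ∩ Pita: 09:35-10:55, 11:05-13:55.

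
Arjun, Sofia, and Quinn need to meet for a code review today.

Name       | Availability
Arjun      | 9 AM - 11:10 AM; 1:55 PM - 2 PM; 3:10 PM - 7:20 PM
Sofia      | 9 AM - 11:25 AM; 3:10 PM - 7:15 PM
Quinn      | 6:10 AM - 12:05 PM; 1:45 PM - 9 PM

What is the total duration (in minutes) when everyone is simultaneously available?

Arjun ∩ Sofia: 09:00-11:10, 15:10-19:15.
Arjun ∩ Sofia ∩ Quinn: 09:00-11:10, 15:10-19:15.
Summing the common windows: 130 + 245 = 375 minutes.

375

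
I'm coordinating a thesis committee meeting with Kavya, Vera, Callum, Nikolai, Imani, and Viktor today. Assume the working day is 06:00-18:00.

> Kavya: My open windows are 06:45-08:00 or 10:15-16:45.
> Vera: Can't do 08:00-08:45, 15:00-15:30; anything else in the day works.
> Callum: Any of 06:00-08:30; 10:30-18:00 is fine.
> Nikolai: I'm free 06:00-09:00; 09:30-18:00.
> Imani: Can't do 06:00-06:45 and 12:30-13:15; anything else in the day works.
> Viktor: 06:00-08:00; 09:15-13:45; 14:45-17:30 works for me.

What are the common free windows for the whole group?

Kavya free: 06:45-08:00, 10:15-16:45.
Vera free: 06:00-08:00, 08:45-15:00, 15:30-18:00 (invert busy blocks within the working day).
Callum free: 06:00-08:30, 10:30-18:00.
Nikolai free: 06:00-09:00, 09:30-18:00.
Imani free: 06:45-12:30, 13:15-18:00 (invert busy blocks within the working day).
Viktor free: 06:00-08:00, 09:15-13:45, 14:45-17:30.
Kavya ∩ Vera: 06:45-08:00, 10:15-15:00, 15:30-16:45.
Kavya ∩ Vera ∩ Callum: 06:45-08:00, 10:30-15:00, 15:30-16:45.
Kavya ∩ Vera ∩ Callum ∩ Nikolai: 06:45-08:00, 10:30-15:00, 15:30-16:45.
Kavya ∩ Vera ∩ Callum ∩ Nikolai ∩ Imani: 06:45-08:00, 10:30-12:30, 13:15-15:00, 15:30-16:45.
Kavya ∩ Vera ∩ Callum ∩ Nikolai ∩ Imani ∩ Viktor: 06:45-08:00, 10:30-12:30, 13:15-13:45, 14:45-15:00, 15:30-16:45.

06:45-08:00, 10:30-12:30, 13:15-13:45, 14:45-15:00, 15:30-16:45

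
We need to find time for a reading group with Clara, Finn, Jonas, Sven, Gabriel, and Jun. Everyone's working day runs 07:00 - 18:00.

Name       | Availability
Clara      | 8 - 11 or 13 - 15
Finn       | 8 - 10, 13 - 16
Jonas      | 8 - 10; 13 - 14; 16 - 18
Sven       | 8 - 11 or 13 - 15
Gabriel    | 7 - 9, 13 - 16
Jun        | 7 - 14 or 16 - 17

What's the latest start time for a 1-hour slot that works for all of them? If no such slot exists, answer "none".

13:00

Clara ∩ Finn: 08:00-10:00, 13:00-15:00.
Clara ∩ Finn ∩ Jonas: 08:00-10:00, 13:00-14:00.
Clara ∩ Finn ∩ Jonas ∩ Sven: 08:00-10:00, 13:00-14:00.
Clara ∩ Finn ∩ Jonas ∩ Sven ∩ Gabriel: 08:00-09:00, 13:00-14:00.
Clara ∩ Finn ∩ Jonas ∩ Sven ∩ Gabriel ∩ Jun: 08:00-09:00, 13:00-14:00.
The last common window of at least 60 minutes is 13:00-14:00; a 60-minute meeting can start as late as 13:00 and still end by 14:00.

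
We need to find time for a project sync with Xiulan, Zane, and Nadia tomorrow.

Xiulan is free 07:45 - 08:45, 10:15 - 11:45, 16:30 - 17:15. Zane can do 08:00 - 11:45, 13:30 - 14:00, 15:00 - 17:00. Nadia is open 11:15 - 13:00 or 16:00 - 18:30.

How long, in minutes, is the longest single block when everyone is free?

Xiulan ∩ Zane: 08:00-08:45, 10:15-11:45, 16:30-17:00.
Xiulan ∩ Zane ∩ Nadia: 11:15-11:45, 16:30-17:00.
The longest is 11:15-11:45 at 30 minutes.

30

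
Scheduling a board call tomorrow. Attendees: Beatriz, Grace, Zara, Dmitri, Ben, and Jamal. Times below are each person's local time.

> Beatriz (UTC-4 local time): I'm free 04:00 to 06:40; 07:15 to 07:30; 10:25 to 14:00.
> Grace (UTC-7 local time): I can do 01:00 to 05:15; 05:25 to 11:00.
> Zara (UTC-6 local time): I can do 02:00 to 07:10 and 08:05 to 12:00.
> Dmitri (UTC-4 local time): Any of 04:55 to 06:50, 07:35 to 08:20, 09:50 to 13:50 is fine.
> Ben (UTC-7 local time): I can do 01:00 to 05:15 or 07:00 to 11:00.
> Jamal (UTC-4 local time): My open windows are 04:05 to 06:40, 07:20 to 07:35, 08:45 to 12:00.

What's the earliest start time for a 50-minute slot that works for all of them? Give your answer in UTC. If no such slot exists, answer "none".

Beatriz in UTC: 08:00-10:40, 11:15-11:30, 14:25-18:00 (add 4h to convert from UTC-4).
Grace in UTC: 08:00-12:15, 12:25-18:00 (add 7h to convert from UTC-7).
Zara in UTC: 08:00-13:10, 14:05-18:00 (add 6h to convert from UTC-6).
Dmitri in UTC: 08:55-10:50, 11:35-12:20, 13:50-17:50 (add 4h to convert from UTC-4).
Ben in UTC: 08:00-12:15, 14:00-18:00 (add 7h to convert from UTC-7).
Jamal in UTC: 08:05-10:40, 11:20-11:35, 12:45-16:00 (add 4h to convert from UTC-4).
Beatriz ∩ Grace: 08:00-10:40, 11:15-11:30, 14:25-18:00.
Beatriz ∩ Grace ∩ Zara: 08:00-10:40, 11:15-11:30, 14:25-18:00.
Beatriz ∩ Grace ∩ Zara ∩ Dmitri: 08:55-10:40, 14:25-17:50.
Beatriz ∩ Grace ∩ Zara ∩ Dmitri ∩ Ben: 08:55-10:40, 14:25-17:50.
Beatriz ∩ Grace ∩ Zara ∩ Dmitri ∩ Ben ∩ Jamal: 08:55-10:40, 14:25-16:00.
The first common window of at least 50 minutes is 08:55-10:40, so the earliest start is 08:55.

08:55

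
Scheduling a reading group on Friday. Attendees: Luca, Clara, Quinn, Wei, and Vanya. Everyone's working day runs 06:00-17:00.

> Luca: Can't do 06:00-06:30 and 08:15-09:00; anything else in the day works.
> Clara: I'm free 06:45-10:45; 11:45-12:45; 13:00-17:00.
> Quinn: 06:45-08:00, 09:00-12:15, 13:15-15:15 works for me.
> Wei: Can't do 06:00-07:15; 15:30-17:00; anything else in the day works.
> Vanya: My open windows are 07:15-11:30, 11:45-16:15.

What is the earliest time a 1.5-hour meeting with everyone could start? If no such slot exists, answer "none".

09:00

Luca free: 06:30-08:15, 09:00-17:00 (invert busy blocks within the working day).
Clara free: 06:45-10:45, 11:45-12:45, 13:00-17:00.
Quinn free: 06:45-08:00, 09:00-12:15, 13:15-15:15.
Wei free: 07:15-15:30 (invert busy blocks within the working day).
Vanya free: 07:15-11:30, 11:45-16:15.
Luca ∩ Clara: 06:45-08:15, 09:00-10:45, 11:45-12:45, 13:00-17:00.
Luca ∩ Clara ∩ Quinn: 06:45-08:00, 09:00-10:45, 11:45-12:15, 13:15-15:15.
Luca ∩ Clara ∩ Quinn ∩ Wei: 07:15-08:00, 09:00-10:45, 11:45-12:15, 13:15-15:15.
Luca ∩ Clara ∩ Quinn ∩ Wei ∩ Vanya: 07:15-08:00, 09:00-10:45, 11:45-12:15, 13:15-15:15.
The first common window of at least 90 minutes is 09:00-10:45, so the earliest start is 09:00.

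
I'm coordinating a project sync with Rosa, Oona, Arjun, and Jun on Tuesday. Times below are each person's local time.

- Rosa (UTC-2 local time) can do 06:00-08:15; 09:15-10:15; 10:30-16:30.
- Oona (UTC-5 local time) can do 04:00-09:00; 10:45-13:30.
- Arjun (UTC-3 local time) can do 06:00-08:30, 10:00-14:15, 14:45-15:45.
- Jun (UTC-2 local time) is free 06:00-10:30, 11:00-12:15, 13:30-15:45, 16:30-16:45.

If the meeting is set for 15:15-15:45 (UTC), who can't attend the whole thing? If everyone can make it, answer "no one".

Jun, Oona

Rosa in UTC: 08:00-10:15, 11:15-12:15, 12:30-18:30 (add 2h to convert from UTC-2).
Oona in UTC: 09:00-14:00, 15:45-18:30 (add 5h to convert from UTC-5).
Arjun in UTC: 09:00-11:30, 13:00-17:15, 17:45-18:45 (add 3h to convert from UTC-3).
Jun in UTC: 08:00-12:30, 13:00-14:15, 15:30-17:45, 18:30-18:45 (add 2h to convert from UTC-2).
Rosa: free for 15:15-15:45. Oona: not fully free for 15:15-15:45. Arjun: free for 15:15-15:45. Jun: not fully free for 15:15-15:45.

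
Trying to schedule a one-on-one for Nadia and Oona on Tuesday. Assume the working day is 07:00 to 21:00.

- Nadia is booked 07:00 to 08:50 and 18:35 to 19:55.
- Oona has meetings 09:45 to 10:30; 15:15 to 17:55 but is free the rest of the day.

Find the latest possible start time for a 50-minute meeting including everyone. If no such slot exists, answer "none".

20:10

Nadia free: 08:50-18:35, 19:55-21:00 (invert busy blocks within the working day).
Oona free: 07:00-09:45, 10:30-15:15, 17:55-21:00 (invert busy blocks within the working day).
Nadia ∩ Oona: 08:50-09:45, 10:30-15:15, 17:55-18:35, 19:55-21:00.
The last common window of at least 50 minutes is 19:55-21:00; a 50-minute meeting can start as late as 20:10 and still end by 21:00.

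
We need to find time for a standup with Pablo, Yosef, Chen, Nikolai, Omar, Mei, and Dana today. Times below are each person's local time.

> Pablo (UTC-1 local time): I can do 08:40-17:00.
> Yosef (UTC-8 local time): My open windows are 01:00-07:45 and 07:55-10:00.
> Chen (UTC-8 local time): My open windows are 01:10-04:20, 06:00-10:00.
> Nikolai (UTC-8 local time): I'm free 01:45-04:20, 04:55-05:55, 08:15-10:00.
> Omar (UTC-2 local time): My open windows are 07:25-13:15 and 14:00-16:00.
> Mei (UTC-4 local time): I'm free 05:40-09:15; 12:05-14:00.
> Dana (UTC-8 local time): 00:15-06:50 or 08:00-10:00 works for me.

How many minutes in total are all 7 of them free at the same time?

260

Pablo in UTC: 09:40-18:00 (add 1h to convert from UTC-1).
Yosef in UTC: 09:00-15:45, 15:55-18:00 (add 8h to convert from UTC-8).
Chen in UTC: 09:10-12:20, 14:00-18:00 (add 8h to convert from UTC-8).
Nikolai in UTC: 09:45-12:20, 12:55-13:55, 16:15-18:00 (add 8h to convert from UTC-8).
Omar in UTC: 09:25-15:15, 16:00-18:00 (add 2h to convert from UTC-2).
Mei in UTC: 09:40-13:15, 16:05-18:00 (add 4h to convert from UTC-4).
Dana in UTC: 08:15-14:50, 16:00-18:00 (add 8h to convert from UTC-8).
Pablo ∩ Yosef: 09:40-15:45, 15:55-18:00.
Pablo ∩ Yosef ∩ Chen: 09:40-12:20, 14:00-15:45, 15:55-18:00.
Pablo ∩ Yosef ∩ Chen ∩ Nikolai: 09:45-12:20, 16:15-18:00.
Pablo ∩ Yosef ∩ Chen ∩ Nikolai ∩ Omar: 09:45-12:20, 16:15-18:00.
Pablo ∩ Yosef ∩ Chen ∩ Nikolai ∩ Omar ∩ Mei: 09:45-12:20, 16:15-18:00.
Pablo ∩ Yosef ∩ Chen ∩ Nikolai ∩ Omar ∩ Mei ∩ Dana: 09:45-12:20, 16:15-18:00.
Summing the common windows: 155 + 105 = 260 minutes.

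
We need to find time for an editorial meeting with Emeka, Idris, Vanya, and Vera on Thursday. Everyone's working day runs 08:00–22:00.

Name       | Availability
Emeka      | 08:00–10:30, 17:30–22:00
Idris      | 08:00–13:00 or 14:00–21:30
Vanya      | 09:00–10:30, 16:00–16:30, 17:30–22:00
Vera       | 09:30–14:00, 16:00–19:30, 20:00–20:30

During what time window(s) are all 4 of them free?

Emeka ∩ Idris: 08:00-10:30, 17:30-21:30.
Emeka ∩ Idris ∩ Vanya: 09:00-10:30, 17:30-21:30.
Emeka ∩ Idris ∩ Vanya ∩ Vera: 09:30-10:30, 17:30-19:30, 20:00-20:30.

09:30-10:30, 17:30-19:30, 20:00-20:30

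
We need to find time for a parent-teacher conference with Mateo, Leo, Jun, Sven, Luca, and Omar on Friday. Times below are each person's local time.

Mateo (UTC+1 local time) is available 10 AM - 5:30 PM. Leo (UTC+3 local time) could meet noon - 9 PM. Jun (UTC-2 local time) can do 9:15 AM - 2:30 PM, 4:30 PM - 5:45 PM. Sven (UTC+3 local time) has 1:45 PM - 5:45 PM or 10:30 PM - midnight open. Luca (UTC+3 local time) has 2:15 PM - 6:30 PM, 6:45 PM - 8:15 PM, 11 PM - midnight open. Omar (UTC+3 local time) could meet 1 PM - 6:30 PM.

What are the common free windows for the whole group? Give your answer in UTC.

11:15-14:45

Mateo in UTC: 09:00-16:30 (subtract 1h to convert from UTC+1).
Leo in UTC: 09:00-18:00 (subtract 3h to convert from UTC+3).
Jun in UTC: 11:15-16:30, 18:30-19:45 (add 2h to convert from UTC-2).
Sven in UTC: 10:45-14:45, 19:30-21:00 (subtract 3h to convert from UTC+3).
Luca in UTC: 11:15-15:30, 15:45-17:15, 20:00-21:00 (subtract 3h to convert from UTC+3).
Omar in UTC: 10:00-15:30 (subtract 3h to convert from UTC+3).
Mateo ∩ Leo: 09:00-16:30.
Mateo ∩ Leo ∩ Jun: 11:15-16:30.
Mateo ∩ Leo ∩ Jun ∩ Sven: 11:15-14:45.
Mateo ∩ Leo ∩ Jun ∩ Sven ∩ Luca: 11:15-14:45.
Mateo ∩ Leo ∩ Jun ∩ Sven ∩ Luca ∩ Omar: 11:15-14:45.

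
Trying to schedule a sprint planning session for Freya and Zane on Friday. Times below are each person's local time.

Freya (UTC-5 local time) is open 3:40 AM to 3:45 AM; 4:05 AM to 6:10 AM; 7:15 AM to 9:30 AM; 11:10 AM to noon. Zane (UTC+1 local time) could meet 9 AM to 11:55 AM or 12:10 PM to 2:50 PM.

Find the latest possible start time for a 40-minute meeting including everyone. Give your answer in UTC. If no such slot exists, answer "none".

13:10

Freya in UTC: 08:40-08:45, 09:05-11:10, 12:15-14:30, 16:10-17:00 (add 5h to convert from UTC-5).
Zane in UTC: 08:00-10:55, 11:10-13:50 (subtract 1h to convert from UTC+1).
Freya ∩ Zane: 08:40-08:45, 09:05-10:55, 12:15-13:50.
So the common availability across everyone is 08:40-08:45, 09:05-10:55, 12:15-13:50.
The last common window of at least 40 minutes is 12:15-13:50; a 40-minute meeting can start as late as 13:10 and still end by 13:50.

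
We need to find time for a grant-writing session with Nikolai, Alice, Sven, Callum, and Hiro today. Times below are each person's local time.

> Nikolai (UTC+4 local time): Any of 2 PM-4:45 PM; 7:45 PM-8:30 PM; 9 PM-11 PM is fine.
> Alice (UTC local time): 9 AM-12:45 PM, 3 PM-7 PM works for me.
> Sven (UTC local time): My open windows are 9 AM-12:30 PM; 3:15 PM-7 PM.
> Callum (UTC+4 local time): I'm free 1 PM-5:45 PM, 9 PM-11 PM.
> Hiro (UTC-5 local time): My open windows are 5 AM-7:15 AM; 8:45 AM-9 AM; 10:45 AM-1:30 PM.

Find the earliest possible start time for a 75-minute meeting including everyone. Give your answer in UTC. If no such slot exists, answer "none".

10:00

Nikolai in UTC: 10:00-12:45, 15:45-16:30, 17:00-19:00 (subtract 4h to convert from UTC+4).
Alice in UTC: 09:00-12:45, 15:00-19:00.
Sven in UTC: 09:00-12:30, 15:15-19:00.
Callum in UTC: 09:00-13:45, 17:00-19:00 (subtract 4h to convert from UTC+4).
Hiro in UTC: 10:00-12:15, 13:45-14:00, 15:45-18:30 (add 5h to convert from UTC-5).
Nikolai ∩ Alice: 10:00-12:45, 15:45-16:30, 17:00-19:00.
Nikolai ∩ Alice ∩ Sven: 10:00-12:30, 15:45-16:30, 17:00-19:00.
Nikolai ∩ Alice ∩ Sven ∩ Callum: 10:00-12:30, 17:00-19:00.
Nikolai ∩ Alice ∩ Sven ∩ Callum ∩ Hiro: 10:00-12:15, 17:00-18:30.
The first common window of at least 75 minutes is 10:00-12:15, so the earliest start is 10:00.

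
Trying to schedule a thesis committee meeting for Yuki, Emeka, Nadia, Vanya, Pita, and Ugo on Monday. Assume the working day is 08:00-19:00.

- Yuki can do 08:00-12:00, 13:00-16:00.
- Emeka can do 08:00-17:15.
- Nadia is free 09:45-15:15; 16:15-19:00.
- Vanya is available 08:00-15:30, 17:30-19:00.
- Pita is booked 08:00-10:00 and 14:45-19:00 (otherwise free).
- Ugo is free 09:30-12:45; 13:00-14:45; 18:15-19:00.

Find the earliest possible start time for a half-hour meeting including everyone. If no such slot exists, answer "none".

10:00

Yuki free: 08:00-12:00, 13:00-16:00.
Emeka free: 08:00-17:15.
Nadia free: 09:45-15:15, 16:15-19:00.
Vanya free: 08:00-15:30, 17:30-19:00.
Pita free: 10:00-14:45 (invert busy blocks within the working day).
Ugo free: 09:30-12:45, 13:00-14:45, 18:15-19:00.
Yuki ∩ Emeka: 08:00-12:00, 13:00-16:00.
Yuki ∩ Emeka ∩ Nadia: 09:45-12:00, 13:00-15:15.
Yuki ∩ Emeka ∩ Nadia ∩ Vanya: 09:45-12:00, 13:00-15:15.
Yuki ∩ Emeka ∩ Nadia ∩ Vanya ∩ Pita: 10:00-12:00, 13:00-14:45.
Yuki ∩ Emeka ∩ Nadia ∩ Vanya ∩ Pita ∩ Ugo: 10:00-12:00, 13:00-14:45.
The first common window of at least 30 minutes is 10:00-12:00, so the earliest start is 10:00.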